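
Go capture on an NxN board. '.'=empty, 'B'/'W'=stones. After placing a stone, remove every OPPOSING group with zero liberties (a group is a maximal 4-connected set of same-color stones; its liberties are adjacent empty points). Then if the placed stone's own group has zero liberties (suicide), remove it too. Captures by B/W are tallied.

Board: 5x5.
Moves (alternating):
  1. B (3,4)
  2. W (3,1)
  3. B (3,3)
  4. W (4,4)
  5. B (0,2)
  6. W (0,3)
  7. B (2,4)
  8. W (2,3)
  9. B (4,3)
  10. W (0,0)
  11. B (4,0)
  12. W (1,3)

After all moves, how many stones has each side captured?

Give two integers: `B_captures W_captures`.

Move 1: B@(3,4) -> caps B=0 W=0
Move 2: W@(3,1) -> caps B=0 W=0
Move 3: B@(3,3) -> caps B=0 W=0
Move 4: W@(4,4) -> caps B=0 W=0
Move 5: B@(0,2) -> caps B=0 W=0
Move 6: W@(0,3) -> caps B=0 W=0
Move 7: B@(2,4) -> caps B=0 W=0
Move 8: W@(2,3) -> caps B=0 W=0
Move 9: B@(4,3) -> caps B=1 W=0
Move 10: W@(0,0) -> caps B=1 W=0
Move 11: B@(4,0) -> caps B=1 W=0
Move 12: W@(1,3) -> caps B=1 W=0

Answer: 1 0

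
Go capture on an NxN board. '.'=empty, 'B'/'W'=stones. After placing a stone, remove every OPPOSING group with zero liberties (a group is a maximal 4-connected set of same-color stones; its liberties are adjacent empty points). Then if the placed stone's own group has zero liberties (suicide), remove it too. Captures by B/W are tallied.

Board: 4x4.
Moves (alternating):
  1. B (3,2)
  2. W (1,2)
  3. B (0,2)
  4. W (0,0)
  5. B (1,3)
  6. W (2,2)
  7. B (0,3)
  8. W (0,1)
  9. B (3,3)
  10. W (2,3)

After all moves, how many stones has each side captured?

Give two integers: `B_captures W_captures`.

Move 1: B@(3,2) -> caps B=0 W=0
Move 2: W@(1,2) -> caps B=0 W=0
Move 3: B@(0,2) -> caps B=0 W=0
Move 4: W@(0,0) -> caps B=0 W=0
Move 5: B@(1,3) -> caps B=0 W=0
Move 6: W@(2,2) -> caps B=0 W=0
Move 7: B@(0,3) -> caps B=0 W=0
Move 8: W@(0,1) -> caps B=0 W=0
Move 9: B@(3,3) -> caps B=0 W=0
Move 10: W@(2,3) -> caps B=0 W=3

Answer: 0 3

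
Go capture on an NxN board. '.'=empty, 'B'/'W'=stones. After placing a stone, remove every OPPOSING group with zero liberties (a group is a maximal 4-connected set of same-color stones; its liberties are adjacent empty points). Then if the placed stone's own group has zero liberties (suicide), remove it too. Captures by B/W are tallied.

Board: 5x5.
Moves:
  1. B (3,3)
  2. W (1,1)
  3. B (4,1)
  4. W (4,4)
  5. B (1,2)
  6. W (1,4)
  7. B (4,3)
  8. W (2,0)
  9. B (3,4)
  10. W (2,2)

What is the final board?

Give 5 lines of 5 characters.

Move 1: B@(3,3) -> caps B=0 W=0
Move 2: W@(1,1) -> caps B=0 W=0
Move 3: B@(4,1) -> caps B=0 W=0
Move 4: W@(4,4) -> caps B=0 W=0
Move 5: B@(1,2) -> caps B=0 W=0
Move 6: W@(1,4) -> caps B=0 W=0
Move 7: B@(4,3) -> caps B=0 W=0
Move 8: W@(2,0) -> caps B=0 W=0
Move 9: B@(3,4) -> caps B=1 W=0
Move 10: W@(2,2) -> caps B=1 W=0

Answer: .....
.WB.W
W.W..
...BB
.B.B.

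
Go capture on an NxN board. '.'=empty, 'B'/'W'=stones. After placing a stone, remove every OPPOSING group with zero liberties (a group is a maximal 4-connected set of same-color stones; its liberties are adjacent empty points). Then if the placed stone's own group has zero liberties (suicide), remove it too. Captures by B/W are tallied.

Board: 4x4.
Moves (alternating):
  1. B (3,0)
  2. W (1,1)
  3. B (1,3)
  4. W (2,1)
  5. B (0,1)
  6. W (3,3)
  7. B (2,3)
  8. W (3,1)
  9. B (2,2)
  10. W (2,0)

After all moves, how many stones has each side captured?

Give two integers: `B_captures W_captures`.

Answer: 0 1

Derivation:
Move 1: B@(3,0) -> caps B=0 W=0
Move 2: W@(1,1) -> caps B=0 W=0
Move 3: B@(1,3) -> caps B=0 W=0
Move 4: W@(2,1) -> caps B=0 W=0
Move 5: B@(0,1) -> caps B=0 W=0
Move 6: W@(3,3) -> caps B=0 W=0
Move 7: B@(2,3) -> caps B=0 W=0
Move 8: W@(3,1) -> caps B=0 W=0
Move 9: B@(2,2) -> caps B=0 W=0
Move 10: W@(2,0) -> caps B=0 W=1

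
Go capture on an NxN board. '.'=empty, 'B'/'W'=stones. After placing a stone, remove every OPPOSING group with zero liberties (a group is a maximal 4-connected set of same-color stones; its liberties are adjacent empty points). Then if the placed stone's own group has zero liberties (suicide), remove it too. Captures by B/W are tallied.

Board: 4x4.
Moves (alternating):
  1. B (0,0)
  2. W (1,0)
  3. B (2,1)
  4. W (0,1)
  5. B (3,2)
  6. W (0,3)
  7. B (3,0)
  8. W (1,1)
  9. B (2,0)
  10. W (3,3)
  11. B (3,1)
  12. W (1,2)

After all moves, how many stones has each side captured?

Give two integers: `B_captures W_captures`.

Move 1: B@(0,0) -> caps B=0 W=0
Move 2: W@(1,0) -> caps B=0 W=0
Move 3: B@(2,1) -> caps B=0 W=0
Move 4: W@(0,1) -> caps B=0 W=1
Move 5: B@(3,2) -> caps B=0 W=1
Move 6: W@(0,3) -> caps B=0 W=1
Move 7: B@(3,0) -> caps B=0 W=1
Move 8: W@(1,1) -> caps B=0 W=1
Move 9: B@(2,0) -> caps B=0 W=1
Move 10: W@(3,3) -> caps B=0 W=1
Move 11: B@(3,1) -> caps B=0 W=1
Move 12: W@(1,2) -> caps B=0 W=1

Answer: 0 1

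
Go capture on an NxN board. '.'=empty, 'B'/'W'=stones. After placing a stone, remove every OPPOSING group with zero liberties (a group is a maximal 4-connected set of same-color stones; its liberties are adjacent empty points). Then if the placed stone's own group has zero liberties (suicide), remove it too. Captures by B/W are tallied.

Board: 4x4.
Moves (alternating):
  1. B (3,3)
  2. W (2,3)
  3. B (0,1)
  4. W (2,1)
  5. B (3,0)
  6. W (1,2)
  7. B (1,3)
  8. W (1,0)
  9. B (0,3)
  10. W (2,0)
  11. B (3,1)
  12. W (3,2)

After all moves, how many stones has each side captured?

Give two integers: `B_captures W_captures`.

Move 1: B@(3,3) -> caps B=0 W=0
Move 2: W@(2,3) -> caps B=0 W=0
Move 3: B@(0,1) -> caps B=0 W=0
Move 4: W@(2,1) -> caps B=0 W=0
Move 5: B@(3,0) -> caps B=0 W=0
Move 6: W@(1,2) -> caps B=0 W=0
Move 7: B@(1,3) -> caps B=0 W=0
Move 8: W@(1,0) -> caps B=0 W=0
Move 9: B@(0,3) -> caps B=0 W=0
Move 10: W@(2,0) -> caps B=0 W=0
Move 11: B@(3,1) -> caps B=0 W=0
Move 12: W@(3,2) -> caps B=0 W=3

Answer: 0 3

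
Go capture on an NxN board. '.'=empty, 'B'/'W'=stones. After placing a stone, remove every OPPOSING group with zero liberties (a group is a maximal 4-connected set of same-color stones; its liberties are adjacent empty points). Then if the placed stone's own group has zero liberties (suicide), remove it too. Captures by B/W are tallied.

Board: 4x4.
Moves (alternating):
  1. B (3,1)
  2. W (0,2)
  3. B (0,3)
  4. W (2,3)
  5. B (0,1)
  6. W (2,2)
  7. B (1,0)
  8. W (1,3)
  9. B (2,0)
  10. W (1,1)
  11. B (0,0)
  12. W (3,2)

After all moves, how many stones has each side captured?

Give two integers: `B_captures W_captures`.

Move 1: B@(3,1) -> caps B=0 W=0
Move 2: W@(0,2) -> caps B=0 W=0
Move 3: B@(0,3) -> caps B=0 W=0
Move 4: W@(2,3) -> caps B=0 W=0
Move 5: B@(0,1) -> caps B=0 W=0
Move 6: W@(2,2) -> caps B=0 W=0
Move 7: B@(1,0) -> caps B=0 W=0
Move 8: W@(1,3) -> caps B=0 W=1
Move 9: B@(2,0) -> caps B=0 W=1
Move 10: W@(1,1) -> caps B=0 W=1
Move 11: B@(0,0) -> caps B=0 W=1
Move 12: W@(3,2) -> caps B=0 W=1

Answer: 0 1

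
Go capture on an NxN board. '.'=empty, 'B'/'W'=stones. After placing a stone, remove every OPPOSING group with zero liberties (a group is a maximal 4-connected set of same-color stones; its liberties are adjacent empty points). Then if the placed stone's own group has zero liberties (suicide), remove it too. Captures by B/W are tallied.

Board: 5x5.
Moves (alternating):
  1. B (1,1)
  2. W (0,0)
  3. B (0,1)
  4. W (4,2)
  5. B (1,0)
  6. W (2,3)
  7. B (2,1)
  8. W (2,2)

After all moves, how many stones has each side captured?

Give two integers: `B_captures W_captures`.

Move 1: B@(1,1) -> caps B=0 W=0
Move 2: W@(0,0) -> caps B=0 W=0
Move 3: B@(0,1) -> caps B=0 W=0
Move 4: W@(4,2) -> caps B=0 W=0
Move 5: B@(1,0) -> caps B=1 W=0
Move 6: W@(2,3) -> caps B=1 W=0
Move 7: B@(2,1) -> caps B=1 W=0
Move 8: W@(2,2) -> caps B=1 W=0

Answer: 1 0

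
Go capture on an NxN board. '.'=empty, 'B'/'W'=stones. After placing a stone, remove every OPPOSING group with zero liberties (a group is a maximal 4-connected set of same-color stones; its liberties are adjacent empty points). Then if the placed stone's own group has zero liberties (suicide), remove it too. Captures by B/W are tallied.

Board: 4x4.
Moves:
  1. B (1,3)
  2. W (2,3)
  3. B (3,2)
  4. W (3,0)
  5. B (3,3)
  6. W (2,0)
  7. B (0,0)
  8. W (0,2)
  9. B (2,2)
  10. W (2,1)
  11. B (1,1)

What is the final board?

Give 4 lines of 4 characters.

Move 1: B@(1,3) -> caps B=0 W=0
Move 2: W@(2,3) -> caps B=0 W=0
Move 3: B@(3,2) -> caps B=0 W=0
Move 4: W@(3,0) -> caps B=0 W=0
Move 5: B@(3,3) -> caps B=0 W=0
Move 6: W@(2,0) -> caps B=0 W=0
Move 7: B@(0,0) -> caps B=0 W=0
Move 8: W@(0,2) -> caps B=0 W=0
Move 9: B@(2,2) -> caps B=1 W=0
Move 10: W@(2,1) -> caps B=1 W=0
Move 11: B@(1,1) -> caps B=1 W=0

Answer: B.W.
.B.B
WWB.
W.BB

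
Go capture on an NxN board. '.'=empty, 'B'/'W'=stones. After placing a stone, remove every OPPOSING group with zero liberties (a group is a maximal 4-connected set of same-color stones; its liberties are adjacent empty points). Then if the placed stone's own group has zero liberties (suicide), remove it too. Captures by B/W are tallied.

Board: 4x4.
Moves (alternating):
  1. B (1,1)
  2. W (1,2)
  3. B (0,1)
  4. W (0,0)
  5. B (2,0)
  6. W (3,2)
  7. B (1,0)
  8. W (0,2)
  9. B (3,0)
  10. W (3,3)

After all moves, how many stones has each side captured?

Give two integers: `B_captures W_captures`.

Move 1: B@(1,1) -> caps B=0 W=0
Move 2: W@(1,2) -> caps B=0 W=0
Move 3: B@(0,1) -> caps B=0 W=0
Move 4: W@(0,0) -> caps B=0 W=0
Move 5: B@(2,0) -> caps B=0 W=0
Move 6: W@(3,2) -> caps B=0 W=0
Move 7: B@(1,0) -> caps B=1 W=0
Move 8: W@(0,2) -> caps B=1 W=0
Move 9: B@(3,0) -> caps B=1 W=0
Move 10: W@(3,3) -> caps B=1 W=0

Answer: 1 0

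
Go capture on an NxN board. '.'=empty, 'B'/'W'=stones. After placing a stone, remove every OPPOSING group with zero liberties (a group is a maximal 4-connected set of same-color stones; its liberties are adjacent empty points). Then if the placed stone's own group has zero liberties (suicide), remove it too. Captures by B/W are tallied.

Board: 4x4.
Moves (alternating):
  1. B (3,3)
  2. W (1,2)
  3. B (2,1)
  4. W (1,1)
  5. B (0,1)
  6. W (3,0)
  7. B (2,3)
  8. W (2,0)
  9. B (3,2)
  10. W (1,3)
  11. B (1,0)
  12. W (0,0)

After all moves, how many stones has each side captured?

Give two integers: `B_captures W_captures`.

Answer: 0 1

Derivation:
Move 1: B@(3,3) -> caps B=0 W=0
Move 2: W@(1,2) -> caps B=0 W=0
Move 3: B@(2,1) -> caps B=0 W=0
Move 4: W@(1,1) -> caps B=0 W=0
Move 5: B@(0,1) -> caps B=0 W=0
Move 6: W@(3,0) -> caps B=0 W=0
Move 7: B@(2,3) -> caps B=0 W=0
Move 8: W@(2,0) -> caps B=0 W=0
Move 9: B@(3,2) -> caps B=0 W=0
Move 10: W@(1,3) -> caps B=0 W=0
Move 11: B@(1,0) -> caps B=0 W=0
Move 12: W@(0,0) -> caps B=0 W=1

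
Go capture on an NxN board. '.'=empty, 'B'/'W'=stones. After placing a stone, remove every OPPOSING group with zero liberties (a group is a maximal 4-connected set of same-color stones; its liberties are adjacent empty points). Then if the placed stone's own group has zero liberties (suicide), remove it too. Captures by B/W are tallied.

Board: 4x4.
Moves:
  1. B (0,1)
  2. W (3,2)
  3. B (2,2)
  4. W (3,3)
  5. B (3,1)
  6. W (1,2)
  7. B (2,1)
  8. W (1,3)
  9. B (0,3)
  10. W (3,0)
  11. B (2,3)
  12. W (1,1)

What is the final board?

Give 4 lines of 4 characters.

Answer: .B.B
.WWW
.BBB
WB..

Derivation:
Move 1: B@(0,1) -> caps B=0 W=0
Move 2: W@(3,2) -> caps B=0 W=0
Move 3: B@(2,2) -> caps B=0 W=0
Move 4: W@(3,3) -> caps B=0 W=0
Move 5: B@(3,1) -> caps B=0 W=0
Move 6: W@(1,2) -> caps B=0 W=0
Move 7: B@(2,1) -> caps B=0 W=0
Move 8: W@(1,3) -> caps B=0 W=0
Move 9: B@(0,3) -> caps B=0 W=0
Move 10: W@(3,0) -> caps B=0 W=0
Move 11: B@(2,3) -> caps B=2 W=0
Move 12: W@(1,1) -> caps B=2 W=0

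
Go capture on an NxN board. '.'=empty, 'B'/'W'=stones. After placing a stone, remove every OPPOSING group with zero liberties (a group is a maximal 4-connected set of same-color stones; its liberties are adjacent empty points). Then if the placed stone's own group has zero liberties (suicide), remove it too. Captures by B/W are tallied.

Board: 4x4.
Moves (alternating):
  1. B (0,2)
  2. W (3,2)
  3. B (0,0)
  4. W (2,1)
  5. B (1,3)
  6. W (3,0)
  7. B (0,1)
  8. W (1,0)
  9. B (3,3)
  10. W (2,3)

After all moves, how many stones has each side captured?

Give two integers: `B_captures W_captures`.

Move 1: B@(0,2) -> caps B=0 W=0
Move 2: W@(3,2) -> caps B=0 W=0
Move 3: B@(0,0) -> caps B=0 W=0
Move 4: W@(2,1) -> caps B=0 W=0
Move 5: B@(1,3) -> caps B=0 W=0
Move 6: W@(3,0) -> caps B=0 W=0
Move 7: B@(0,1) -> caps B=0 W=0
Move 8: W@(1,0) -> caps B=0 W=0
Move 9: B@(3,3) -> caps B=0 W=0
Move 10: W@(2,3) -> caps B=0 W=1

Answer: 0 1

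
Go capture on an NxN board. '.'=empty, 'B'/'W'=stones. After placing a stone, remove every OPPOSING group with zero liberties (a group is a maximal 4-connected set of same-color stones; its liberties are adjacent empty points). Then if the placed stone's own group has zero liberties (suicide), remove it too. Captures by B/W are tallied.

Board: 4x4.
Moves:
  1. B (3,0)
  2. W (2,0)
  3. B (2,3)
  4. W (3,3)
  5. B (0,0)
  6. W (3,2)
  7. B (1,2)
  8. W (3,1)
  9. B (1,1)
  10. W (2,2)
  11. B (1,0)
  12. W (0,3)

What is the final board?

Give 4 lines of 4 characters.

Answer: B..W
BBB.
W.WB
.WWW

Derivation:
Move 1: B@(3,0) -> caps B=0 W=0
Move 2: W@(2,0) -> caps B=0 W=0
Move 3: B@(2,3) -> caps B=0 W=0
Move 4: W@(3,3) -> caps B=0 W=0
Move 5: B@(0,0) -> caps B=0 W=0
Move 6: W@(3,2) -> caps B=0 W=0
Move 7: B@(1,2) -> caps B=0 W=0
Move 8: W@(3,1) -> caps B=0 W=1
Move 9: B@(1,1) -> caps B=0 W=1
Move 10: W@(2,2) -> caps B=0 W=1
Move 11: B@(1,0) -> caps B=0 W=1
Move 12: W@(0,3) -> caps B=0 W=1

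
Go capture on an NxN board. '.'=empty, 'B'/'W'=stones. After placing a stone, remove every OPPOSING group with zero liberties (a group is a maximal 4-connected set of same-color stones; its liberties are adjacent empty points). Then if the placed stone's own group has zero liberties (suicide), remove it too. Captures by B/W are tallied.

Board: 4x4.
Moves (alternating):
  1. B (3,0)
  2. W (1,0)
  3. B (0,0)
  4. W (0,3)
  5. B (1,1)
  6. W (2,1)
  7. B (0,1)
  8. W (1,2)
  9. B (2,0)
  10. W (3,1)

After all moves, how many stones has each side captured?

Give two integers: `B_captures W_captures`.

Move 1: B@(3,0) -> caps B=0 W=0
Move 2: W@(1,0) -> caps B=0 W=0
Move 3: B@(0,0) -> caps B=0 W=0
Move 4: W@(0,3) -> caps B=0 W=0
Move 5: B@(1,1) -> caps B=0 W=0
Move 6: W@(2,1) -> caps B=0 W=0
Move 7: B@(0,1) -> caps B=0 W=0
Move 8: W@(1,2) -> caps B=0 W=0
Move 9: B@(2,0) -> caps B=1 W=0
Move 10: W@(3,1) -> caps B=1 W=0

Answer: 1 0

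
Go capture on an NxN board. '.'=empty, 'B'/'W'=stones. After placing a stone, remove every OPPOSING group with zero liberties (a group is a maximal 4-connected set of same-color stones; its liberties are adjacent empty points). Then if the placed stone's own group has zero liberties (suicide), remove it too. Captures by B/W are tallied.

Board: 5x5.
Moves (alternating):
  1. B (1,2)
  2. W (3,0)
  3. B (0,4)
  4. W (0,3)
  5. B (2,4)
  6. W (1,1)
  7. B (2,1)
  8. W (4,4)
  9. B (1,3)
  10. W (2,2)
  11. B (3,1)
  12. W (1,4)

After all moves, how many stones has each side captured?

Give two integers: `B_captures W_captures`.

Move 1: B@(1,2) -> caps B=0 W=0
Move 2: W@(3,0) -> caps B=0 W=0
Move 3: B@(0,4) -> caps B=0 W=0
Move 4: W@(0,3) -> caps B=0 W=0
Move 5: B@(2,4) -> caps B=0 W=0
Move 6: W@(1,1) -> caps B=0 W=0
Move 7: B@(2,1) -> caps B=0 W=0
Move 8: W@(4,4) -> caps B=0 W=0
Move 9: B@(1,3) -> caps B=0 W=0
Move 10: W@(2,2) -> caps B=0 W=0
Move 11: B@(3,1) -> caps B=0 W=0
Move 12: W@(1,4) -> caps B=0 W=1

Answer: 0 1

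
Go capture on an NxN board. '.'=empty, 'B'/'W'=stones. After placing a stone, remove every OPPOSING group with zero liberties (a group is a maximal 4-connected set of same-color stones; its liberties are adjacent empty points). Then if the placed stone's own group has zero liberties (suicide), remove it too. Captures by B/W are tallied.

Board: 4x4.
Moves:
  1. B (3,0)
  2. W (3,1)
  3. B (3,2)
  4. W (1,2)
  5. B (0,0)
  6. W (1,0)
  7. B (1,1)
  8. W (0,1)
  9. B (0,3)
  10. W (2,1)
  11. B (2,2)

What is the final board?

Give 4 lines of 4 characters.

Move 1: B@(3,0) -> caps B=0 W=0
Move 2: W@(3,1) -> caps B=0 W=0
Move 3: B@(3,2) -> caps B=0 W=0
Move 4: W@(1,2) -> caps B=0 W=0
Move 5: B@(0,0) -> caps B=0 W=0
Move 6: W@(1,0) -> caps B=0 W=0
Move 7: B@(1,1) -> caps B=0 W=0
Move 8: W@(0,1) -> caps B=0 W=1
Move 9: B@(0,3) -> caps B=0 W=1
Move 10: W@(2,1) -> caps B=0 W=2
Move 11: B@(2,2) -> caps B=0 W=2

Answer: .W.B
W.W.
.WB.
BWB.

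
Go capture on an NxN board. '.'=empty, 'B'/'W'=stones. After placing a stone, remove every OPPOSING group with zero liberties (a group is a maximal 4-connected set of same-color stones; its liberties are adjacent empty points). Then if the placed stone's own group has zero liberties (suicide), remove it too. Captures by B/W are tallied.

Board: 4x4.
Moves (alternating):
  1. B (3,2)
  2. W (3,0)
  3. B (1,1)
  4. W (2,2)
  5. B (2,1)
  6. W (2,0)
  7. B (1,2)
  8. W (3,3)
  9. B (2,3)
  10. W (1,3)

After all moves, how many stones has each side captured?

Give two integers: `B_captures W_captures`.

Move 1: B@(3,2) -> caps B=0 W=0
Move 2: W@(3,0) -> caps B=0 W=0
Move 3: B@(1,1) -> caps B=0 W=0
Move 4: W@(2,2) -> caps B=0 W=0
Move 5: B@(2,1) -> caps B=0 W=0
Move 6: W@(2,0) -> caps B=0 W=0
Move 7: B@(1,2) -> caps B=0 W=0
Move 8: W@(3,3) -> caps B=0 W=0
Move 9: B@(2,3) -> caps B=2 W=0
Move 10: W@(1,3) -> caps B=2 W=0

Answer: 2 0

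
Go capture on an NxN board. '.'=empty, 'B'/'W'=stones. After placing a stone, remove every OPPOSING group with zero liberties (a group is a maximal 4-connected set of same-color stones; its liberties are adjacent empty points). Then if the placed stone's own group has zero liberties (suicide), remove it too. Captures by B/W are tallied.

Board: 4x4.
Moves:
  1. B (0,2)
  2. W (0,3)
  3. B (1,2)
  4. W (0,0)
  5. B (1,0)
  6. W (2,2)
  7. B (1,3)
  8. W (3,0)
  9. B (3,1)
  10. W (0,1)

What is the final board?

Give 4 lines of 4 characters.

Answer: WWB.
B.BB
..W.
WB..

Derivation:
Move 1: B@(0,2) -> caps B=0 W=0
Move 2: W@(0,3) -> caps B=0 W=0
Move 3: B@(1,2) -> caps B=0 W=0
Move 4: W@(0,0) -> caps B=0 W=0
Move 5: B@(1,0) -> caps B=0 W=0
Move 6: W@(2,2) -> caps B=0 W=0
Move 7: B@(1,3) -> caps B=1 W=0
Move 8: W@(3,0) -> caps B=1 W=0
Move 9: B@(3,1) -> caps B=1 W=0
Move 10: W@(0,1) -> caps B=1 W=0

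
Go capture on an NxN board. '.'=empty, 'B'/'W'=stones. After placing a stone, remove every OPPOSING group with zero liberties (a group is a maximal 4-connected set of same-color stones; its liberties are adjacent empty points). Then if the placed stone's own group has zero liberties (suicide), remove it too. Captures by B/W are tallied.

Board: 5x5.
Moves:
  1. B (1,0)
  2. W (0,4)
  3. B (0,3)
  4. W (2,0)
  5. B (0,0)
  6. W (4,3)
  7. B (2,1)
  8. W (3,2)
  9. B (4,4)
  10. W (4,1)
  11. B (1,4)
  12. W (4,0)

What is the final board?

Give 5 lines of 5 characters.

Move 1: B@(1,0) -> caps B=0 W=0
Move 2: W@(0,4) -> caps B=0 W=0
Move 3: B@(0,3) -> caps B=0 W=0
Move 4: W@(2,0) -> caps B=0 W=0
Move 5: B@(0,0) -> caps B=0 W=0
Move 6: W@(4,3) -> caps B=0 W=0
Move 7: B@(2,1) -> caps B=0 W=0
Move 8: W@(3,2) -> caps B=0 W=0
Move 9: B@(4,4) -> caps B=0 W=0
Move 10: W@(4,1) -> caps B=0 W=0
Move 11: B@(1,4) -> caps B=1 W=0
Move 12: W@(4,0) -> caps B=1 W=0

Answer: B..B.
B...B
WB...
..W..
WW.WB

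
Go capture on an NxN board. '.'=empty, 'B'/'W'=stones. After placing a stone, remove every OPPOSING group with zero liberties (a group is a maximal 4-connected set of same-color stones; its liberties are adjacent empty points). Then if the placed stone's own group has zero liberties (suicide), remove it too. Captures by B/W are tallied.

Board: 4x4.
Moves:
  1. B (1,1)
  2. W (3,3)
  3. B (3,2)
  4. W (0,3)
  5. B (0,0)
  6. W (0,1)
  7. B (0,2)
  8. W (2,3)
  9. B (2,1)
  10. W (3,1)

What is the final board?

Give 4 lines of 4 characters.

Move 1: B@(1,1) -> caps B=0 W=0
Move 2: W@(3,3) -> caps B=0 W=0
Move 3: B@(3,2) -> caps B=0 W=0
Move 4: W@(0,3) -> caps B=0 W=0
Move 5: B@(0,0) -> caps B=0 W=0
Move 6: W@(0,1) -> caps B=0 W=0
Move 7: B@(0,2) -> caps B=1 W=0
Move 8: W@(2,3) -> caps B=1 W=0
Move 9: B@(2,1) -> caps B=1 W=0
Move 10: W@(3,1) -> caps B=1 W=0

Answer: B.BW
.B..
.B.W
.WBW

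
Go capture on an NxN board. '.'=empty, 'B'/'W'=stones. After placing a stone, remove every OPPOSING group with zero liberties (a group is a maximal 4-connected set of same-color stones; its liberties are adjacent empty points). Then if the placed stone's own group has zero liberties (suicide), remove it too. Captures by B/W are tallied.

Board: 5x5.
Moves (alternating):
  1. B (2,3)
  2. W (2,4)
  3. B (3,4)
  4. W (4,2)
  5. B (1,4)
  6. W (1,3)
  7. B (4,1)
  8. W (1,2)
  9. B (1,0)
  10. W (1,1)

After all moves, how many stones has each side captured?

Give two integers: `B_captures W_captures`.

Answer: 1 0

Derivation:
Move 1: B@(2,3) -> caps B=0 W=0
Move 2: W@(2,4) -> caps B=0 W=0
Move 3: B@(3,4) -> caps B=0 W=0
Move 4: W@(4,2) -> caps B=0 W=0
Move 5: B@(1,4) -> caps B=1 W=0
Move 6: W@(1,3) -> caps B=1 W=0
Move 7: B@(4,1) -> caps B=1 W=0
Move 8: W@(1,2) -> caps B=1 W=0
Move 9: B@(1,0) -> caps B=1 W=0
Move 10: W@(1,1) -> caps B=1 W=0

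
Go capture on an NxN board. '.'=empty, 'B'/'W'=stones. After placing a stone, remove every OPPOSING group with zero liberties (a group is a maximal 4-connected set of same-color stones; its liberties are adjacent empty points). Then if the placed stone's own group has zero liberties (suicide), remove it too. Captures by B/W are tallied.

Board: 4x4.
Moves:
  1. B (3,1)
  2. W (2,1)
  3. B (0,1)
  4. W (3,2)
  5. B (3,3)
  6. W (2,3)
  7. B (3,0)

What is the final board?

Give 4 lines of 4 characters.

Answer: .B..
....
.W.W
BBW.

Derivation:
Move 1: B@(3,1) -> caps B=0 W=0
Move 2: W@(2,1) -> caps B=0 W=0
Move 3: B@(0,1) -> caps B=0 W=0
Move 4: W@(3,2) -> caps B=0 W=0
Move 5: B@(3,3) -> caps B=0 W=0
Move 6: W@(2,3) -> caps B=0 W=1
Move 7: B@(3,0) -> caps B=0 W=1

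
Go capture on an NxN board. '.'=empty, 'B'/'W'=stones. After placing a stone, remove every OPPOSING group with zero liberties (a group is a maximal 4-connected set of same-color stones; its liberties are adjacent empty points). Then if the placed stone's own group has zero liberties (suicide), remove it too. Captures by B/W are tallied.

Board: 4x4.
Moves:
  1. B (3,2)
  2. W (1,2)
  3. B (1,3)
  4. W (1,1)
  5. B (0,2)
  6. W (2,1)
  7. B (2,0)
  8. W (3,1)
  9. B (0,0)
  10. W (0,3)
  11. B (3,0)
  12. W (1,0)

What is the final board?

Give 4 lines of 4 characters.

Answer: B.B.
WWWB
.W..
.WB.

Derivation:
Move 1: B@(3,2) -> caps B=0 W=0
Move 2: W@(1,2) -> caps B=0 W=0
Move 3: B@(1,3) -> caps B=0 W=0
Move 4: W@(1,1) -> caps B=0 W=0
Move 5: B@(0,2) -> caps B=0 W=0
Move 6: W@(2,1) -> caps B=0 W=0
Move 7: B@(2,0) -> caps B=0 W=0
Move 8: W@(3,1) -> caps B=0 W=0
Move 9: B@(0,0) -> caps B=0 W=0
Move 10: W@(0,3) -> caps B=0 W=0
Move 11: B@(3,0) -> caps B=0 W=0
Move 12: W@(1,0) -> caps B=0 W=2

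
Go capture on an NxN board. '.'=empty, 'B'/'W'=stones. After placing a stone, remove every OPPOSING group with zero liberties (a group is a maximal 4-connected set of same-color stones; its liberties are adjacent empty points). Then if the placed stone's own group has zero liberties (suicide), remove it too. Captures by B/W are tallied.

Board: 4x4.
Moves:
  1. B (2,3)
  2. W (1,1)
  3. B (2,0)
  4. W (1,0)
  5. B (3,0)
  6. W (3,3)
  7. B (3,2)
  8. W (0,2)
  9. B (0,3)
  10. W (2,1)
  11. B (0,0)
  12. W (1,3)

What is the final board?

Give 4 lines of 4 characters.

Move 1: B@(2,3) -> caps B=0 W=0
Move 2: W@(1,1) -> caps B=0 W=0
Move 3: B@(2,0) -> caps B=0 W=0
Move 4: W@(1,0) -> caps B=0 W=0
Move 5: B@(3,0) -> caps B=0 W=0
Move 6: W@(3,3) -> caps B=0 W=0
Move 7: B@(3,2) -> caps B=1 W=0
Move 8: W@(0,2) -> caps B=1 W=0
Move 9: B@(0,3) -> caps B=1 W=0
Move 10: W@(2,1) -> caps B=1 W=0
Move 11: B@(0,0) -> caps B=1 W=0
Move 12: W@(1,3) -> caps B=1 W=1

Answer: B.W.
WW.W
BW.B
B.B.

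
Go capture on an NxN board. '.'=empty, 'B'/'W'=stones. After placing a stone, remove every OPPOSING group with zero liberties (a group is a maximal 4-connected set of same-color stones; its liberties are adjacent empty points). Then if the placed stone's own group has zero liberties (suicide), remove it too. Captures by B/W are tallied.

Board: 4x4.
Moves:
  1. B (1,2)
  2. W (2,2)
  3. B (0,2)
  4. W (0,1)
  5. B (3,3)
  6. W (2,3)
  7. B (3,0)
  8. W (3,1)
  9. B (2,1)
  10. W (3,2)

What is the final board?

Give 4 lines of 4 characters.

Answer: .WB.
..B.
.BWW
BWW.

Derivation:
Move 1: B@(1,2) -> caps B=0 W=0
Move 2: W@(2,2) -> caps B=0 W=0
Move 3: B@(0,2) -> caps B=0 W=0
Move 4: W@(0,1) -> caps B=0 W=0
Move 5: B@(3,3) -> caps B=0 W=0
Move 6: W@(2,3) -> caps B=0 W=0
Move 7: B@(3,0) -> caps B=0 W=0
Move 8: W@(3,1) -> caps B=0 W=0
Move 9: B@(2,1) -> caps B=0 W=0
Move 10: W@(3,2) -> caps B=0 W=1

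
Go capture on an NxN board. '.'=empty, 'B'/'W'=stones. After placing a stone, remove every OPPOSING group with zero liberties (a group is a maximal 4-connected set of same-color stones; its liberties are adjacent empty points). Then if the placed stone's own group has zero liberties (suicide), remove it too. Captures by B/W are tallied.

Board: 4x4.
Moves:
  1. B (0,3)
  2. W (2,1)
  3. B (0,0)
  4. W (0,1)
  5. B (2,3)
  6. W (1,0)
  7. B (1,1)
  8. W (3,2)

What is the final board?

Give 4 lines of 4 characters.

Answer: .W.B
WB..
.W.B
..W.

Derivation:
Move 1: B@(0,3) -> caps B=0 W=0
Move 2: W@(2,1) -> caps B=0 W=0
Move 3: B@(0,0) -> caps B=0 W=0
Move 4: W@(0,1) -> caps B=0 W=0
Move 5: B@(2,3) -> caps B=0 W=0
Move 6: W@(1,0) -> caps B=0 W=1
Move 7: B@(1,1) -> caps B=0 W=1
Move 8: W@(3,2) -> caps B=0 W=1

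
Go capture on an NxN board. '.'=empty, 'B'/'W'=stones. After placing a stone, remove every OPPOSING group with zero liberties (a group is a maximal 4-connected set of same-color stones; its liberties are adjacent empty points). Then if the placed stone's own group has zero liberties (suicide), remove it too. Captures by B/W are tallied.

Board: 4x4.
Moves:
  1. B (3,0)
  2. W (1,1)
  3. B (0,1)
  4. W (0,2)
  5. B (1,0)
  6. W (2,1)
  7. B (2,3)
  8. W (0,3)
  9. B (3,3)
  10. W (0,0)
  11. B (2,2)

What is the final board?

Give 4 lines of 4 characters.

Move 1: B@(3,0) -> caps B=0 W=0
Move 2: W@(1,1) -> caps B=0 W=0
Move 3: B@(0,1) -> caps B=0 W=0
Move 4: W@(0,2) -> caps B=0 W=0
Move 5: B@(1,0) -> caps B=0 W=0
Move 6: W@(2,1) -> caps B=0 W=0
Move 7: B@(2,3) -> caps B=0 W=0
Move 8: W@(0,3) -> caps B=0 W=0
Move 9: B@(3,3) -> caps B=0 W=0
Move 10: W@(0,0) -> caps B=0 W=1
Move 11: B@(2,2) -> caps B=0 W=1

Answer: W.WW
BW..
.WBB
B..B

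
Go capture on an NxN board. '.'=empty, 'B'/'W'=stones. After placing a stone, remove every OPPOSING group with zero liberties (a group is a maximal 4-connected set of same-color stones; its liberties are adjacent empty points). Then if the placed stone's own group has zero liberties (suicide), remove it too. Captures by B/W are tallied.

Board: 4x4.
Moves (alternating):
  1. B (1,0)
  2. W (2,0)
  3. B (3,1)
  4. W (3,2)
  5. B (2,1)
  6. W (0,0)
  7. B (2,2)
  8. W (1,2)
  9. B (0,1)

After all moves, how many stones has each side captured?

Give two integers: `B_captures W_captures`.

Move 1: B@(1,0) -> caps B=0 W=0
Move 2: W@(2,0) -> caps B=0 W=0
Move 3: B@(3,1) -> caps B=0 W=0
Move 4: W@(3,2) -> caps B=0 W=0
Move 5: B@(2,1) -> caps B=0 W=0
Move 6: W@(0,0) -> caps B=0 W=0
Move 7: B@(2,2) -> caps B=0 W=0
Move 8: W@(1,2) -> caps B=0 W=0
Move 9: B@(0,1) -> caps B=1 W=0

Answer: 1 0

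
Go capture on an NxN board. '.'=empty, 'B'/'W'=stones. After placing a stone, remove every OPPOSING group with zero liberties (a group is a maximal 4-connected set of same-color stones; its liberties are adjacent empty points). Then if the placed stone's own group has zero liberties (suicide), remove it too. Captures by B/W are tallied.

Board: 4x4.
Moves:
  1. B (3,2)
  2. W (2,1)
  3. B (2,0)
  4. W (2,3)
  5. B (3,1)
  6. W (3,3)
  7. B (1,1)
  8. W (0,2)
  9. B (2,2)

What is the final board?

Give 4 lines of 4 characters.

Answer: ..W.
.B..
B.BW
.BBW

Derivation:
Move 1: B@(3,2) -> caps B=0 W=0
Move 2: W@(2,1) -> caps B=0 W=0
Move 3: B@(2,0) -> caps B=0 W=0
Move 4: W@(2,3) -> caps B=0 W=0
Move 5: B@(3,1) -> caps B=0 W=0
Move 6: W@(3,3) -> caps B=0 W=0
Move 7: B@(1,1) -> caps B=0 W=0
Move 8: W@(0,2) -> caps B=0 W=0
Move 9: B@(2,2) -> caps B=1 W=0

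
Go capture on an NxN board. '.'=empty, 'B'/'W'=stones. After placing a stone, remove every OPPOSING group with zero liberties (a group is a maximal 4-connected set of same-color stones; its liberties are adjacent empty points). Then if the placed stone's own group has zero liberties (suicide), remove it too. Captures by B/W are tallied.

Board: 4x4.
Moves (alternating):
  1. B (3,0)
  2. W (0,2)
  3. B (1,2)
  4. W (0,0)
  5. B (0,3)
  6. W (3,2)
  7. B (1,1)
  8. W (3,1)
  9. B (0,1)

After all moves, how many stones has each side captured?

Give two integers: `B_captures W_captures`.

Answer: 1 0

Derivation:
Move 1: B@(3,0) -> caps B=0 W=0
Move 2: W@(0,2) -> caps B=0 W=0
Move 3: B@(1,2) -> caps B=0 W=0
Move 4: W@(0,0) -> caps B=0 W=0
Move 5: B@(0,3) -> caps B=0 W=0
Move 6: W@(3,2) -> caps B=0 W=0
Move 7: B@(1,1) -> caps B=0 W=0
Move 8: W@(3,1) -> caps B=0 W=0
Move 9: B@(0,1) -> caps B=1 W=0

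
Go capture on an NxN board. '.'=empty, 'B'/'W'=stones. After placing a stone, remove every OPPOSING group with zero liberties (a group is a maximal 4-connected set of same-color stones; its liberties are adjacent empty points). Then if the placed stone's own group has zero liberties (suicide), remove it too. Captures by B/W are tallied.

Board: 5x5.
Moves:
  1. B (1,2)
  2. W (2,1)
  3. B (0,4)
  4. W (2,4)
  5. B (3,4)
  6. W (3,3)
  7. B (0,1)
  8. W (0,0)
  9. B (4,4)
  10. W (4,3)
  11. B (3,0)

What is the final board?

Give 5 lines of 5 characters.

Move 1: B@(1,2) -> caps B=0 W=0
Move 2: W@(2,1) -> caps B=0 W=0
Move 3: B@(0,4) -> caps B=0 W=0
Move 4: W@(2,4) -> caps B=0 W=0
Move 5: B@(3,4) -> caps B=0 W=0
Move 6: W@(3,3) -> caps B=0 W=0
Move 7: B@(0,1) -> caps B=0 W=0
Move 8: W@(0,0) -> caps B=0 W=0
Move 9: B@(4,4) -> caps B=0 W=0
Move 10: W@(4,3) -> caps B=0 W=2
Move 11: B@(3,0) -> caps B=0 W=2

Answer: WB..B
..B..
.W..W
B..W.
...W.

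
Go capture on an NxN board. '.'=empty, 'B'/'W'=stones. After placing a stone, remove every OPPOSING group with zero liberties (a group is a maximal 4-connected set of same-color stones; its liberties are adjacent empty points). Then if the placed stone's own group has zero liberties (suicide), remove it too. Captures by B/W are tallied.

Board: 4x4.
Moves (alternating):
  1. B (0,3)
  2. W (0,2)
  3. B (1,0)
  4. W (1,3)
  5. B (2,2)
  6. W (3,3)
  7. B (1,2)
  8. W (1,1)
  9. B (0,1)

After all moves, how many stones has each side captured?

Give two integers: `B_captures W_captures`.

Move 1: B@(0,3) -> caps B=0 W=0
Move 2: W@(0,2) -> caps B=0 W=0
Move 3: B@(1,0) -> caps B=0 W=0
Move 4: W@(1,3) -> caps B=0 W=1
Move 5: B@(2,2) -> caps B=0 W=1
Move 6: W@(3,3) -> caps B=0 W=1
Move 7: B@(1,2) -> caps B=0 W=1
Move 8: W@(1,1) -> caps B=0 W=1
Move 9: B@(0,1) -> caps B=0 W=1

Answer: 0 1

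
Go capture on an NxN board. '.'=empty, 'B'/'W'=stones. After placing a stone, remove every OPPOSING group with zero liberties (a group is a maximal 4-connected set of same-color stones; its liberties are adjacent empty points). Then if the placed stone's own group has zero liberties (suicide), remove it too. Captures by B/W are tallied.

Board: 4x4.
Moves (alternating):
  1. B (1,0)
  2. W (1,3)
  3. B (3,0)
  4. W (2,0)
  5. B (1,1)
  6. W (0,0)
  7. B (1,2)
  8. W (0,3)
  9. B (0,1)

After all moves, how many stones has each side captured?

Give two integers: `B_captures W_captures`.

Answer: 1 0

Derivation:
Move 1: B@(1,0) -> caps B=0 W=0
Move 2: W@(1,3) -> caps B=0 W=0
Move 3: B@(3,0) -> caps B=0 W=0
Move 4: W@(2,0) -> caps B=0 W=0
Move 5: B@(1,1) -> caps B=0 W=0
Move 6: W@(0,0) -> caps B=0 W=0
Move 7: B@(1,2) -> caps B=0 W=0
Move 8: W@(0,3) -> caps B=0 W=0
Move 9: B@(0,1) -> caps B=1 W=0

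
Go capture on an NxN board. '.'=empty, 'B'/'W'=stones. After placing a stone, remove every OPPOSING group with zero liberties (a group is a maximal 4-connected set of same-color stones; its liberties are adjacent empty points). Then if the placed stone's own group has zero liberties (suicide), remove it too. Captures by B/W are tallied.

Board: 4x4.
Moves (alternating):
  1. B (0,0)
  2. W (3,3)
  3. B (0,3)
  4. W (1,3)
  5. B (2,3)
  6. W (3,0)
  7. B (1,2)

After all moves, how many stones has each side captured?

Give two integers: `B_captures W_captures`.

Answer: 1 0

Derivation:
Move 1: B@(0,0) -> caps B=0 W=0
Move 2: W@(3,3) -> caps B=0 W=0
Move 3: B@(0,3) -> caps B=0 W=0
Move 4: W@(1,3) -> caps B=0 W=0
Move 5: B@(2,3) -> caps B=0 W=0
Move 6: W@(3,0) -> caps B=0 W=0
Move 7: B@(1,2) -> caps B=1 W=0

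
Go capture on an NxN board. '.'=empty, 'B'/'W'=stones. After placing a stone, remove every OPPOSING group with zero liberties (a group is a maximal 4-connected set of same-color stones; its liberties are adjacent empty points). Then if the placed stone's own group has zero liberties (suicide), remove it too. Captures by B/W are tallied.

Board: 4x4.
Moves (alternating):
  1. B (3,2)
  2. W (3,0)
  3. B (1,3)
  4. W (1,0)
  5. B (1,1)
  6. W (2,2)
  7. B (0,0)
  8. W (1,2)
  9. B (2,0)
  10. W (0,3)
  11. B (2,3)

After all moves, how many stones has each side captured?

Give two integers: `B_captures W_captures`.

Answer: 1 0

Derivation:
Move 1: B@(3,2) -> caps B=0 W=0
Move 2: W@(3,0) -> caps B=0 W=0
Move 3: B@(1,3) -> caps B=0 W=0
Move 4: W@(1,0) -> caps B=0 W=0
Move 5: B@(1,1) -> caps B=0 W=0
Move 6: W@(2,2) -> caps B=0 W=0
Move 7: B@(0,0) -> caps B=0 W=0
Move 8: W@(1,2) -> caps B=0 W=0
Move 9: B@(2,0) -> caps B=1 W=0
Move 10: W@(0,3) -> caps B=1 W=0
Move 11: B@(2,3) -> caps B=1 W=0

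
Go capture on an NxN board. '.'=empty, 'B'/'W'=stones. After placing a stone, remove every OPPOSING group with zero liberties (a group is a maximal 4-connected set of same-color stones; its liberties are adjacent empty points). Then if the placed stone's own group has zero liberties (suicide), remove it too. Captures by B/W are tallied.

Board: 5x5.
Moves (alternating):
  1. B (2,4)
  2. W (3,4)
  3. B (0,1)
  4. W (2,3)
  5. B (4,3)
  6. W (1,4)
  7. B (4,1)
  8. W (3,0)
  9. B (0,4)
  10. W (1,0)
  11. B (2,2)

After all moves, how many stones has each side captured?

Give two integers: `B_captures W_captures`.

Move 1: B@(2,4) -> caps B=0 W=0
Move 2: W@(3,4) -> caps B=0 W=0
Move 3: B@(0,1) -> caps B=0 W=0
Move 4: W@(2,3) -> caps B=0 W=0
Move 5: B@(4,3) -> caps B=0 W=0
Move 6: W@(1,4) -> caps B=0 W=1
Move 7: B@(4,1) -> caps B=0 W=1
Move 8: W@(3,0) -> caps B=0 W=1
Move 9: B@(0,4) -> caps B=0 W=1
Move 10: W@(1,0) -> caps B=0 W=1
Move 11: B@(2,2) -> caps B=0 W=1

Answer: 0 1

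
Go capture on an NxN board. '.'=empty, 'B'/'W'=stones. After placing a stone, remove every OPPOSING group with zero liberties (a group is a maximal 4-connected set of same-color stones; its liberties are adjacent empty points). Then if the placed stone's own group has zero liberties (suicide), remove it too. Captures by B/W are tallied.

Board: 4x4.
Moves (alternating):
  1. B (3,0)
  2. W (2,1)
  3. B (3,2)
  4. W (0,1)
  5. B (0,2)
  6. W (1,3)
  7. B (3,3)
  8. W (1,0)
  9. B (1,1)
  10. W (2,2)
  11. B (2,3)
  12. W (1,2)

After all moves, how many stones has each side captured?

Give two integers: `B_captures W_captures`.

Answer: 0 1

Derivation:
Move 1: B@(3,0) -> caps B=0 W=0
Move 2: W@(2,1) -> caps B=0 W=0
Move 3: B@(3,2) -> caps B=0 W=0
Move 4: W@(0,1) -> caps B=0 W=0
Move 5: B@(0,2) -> caps B=0 W=0
Move 6: W@(1,3) -> caps B=0 W=0
Move 7: B@(3,3) -> caps B=0 W=0
Move 8: W@(1,0) -> caps B=0 W=0
Move 9: B@(1,1) -> caps B=0 W=0
Move 10: W@(2,2) -> caps B=0 W=0
Move 11: B@(2,3) -> caps B=0 W=0
Move 12: W@(1,2) -> caps B=0 W=1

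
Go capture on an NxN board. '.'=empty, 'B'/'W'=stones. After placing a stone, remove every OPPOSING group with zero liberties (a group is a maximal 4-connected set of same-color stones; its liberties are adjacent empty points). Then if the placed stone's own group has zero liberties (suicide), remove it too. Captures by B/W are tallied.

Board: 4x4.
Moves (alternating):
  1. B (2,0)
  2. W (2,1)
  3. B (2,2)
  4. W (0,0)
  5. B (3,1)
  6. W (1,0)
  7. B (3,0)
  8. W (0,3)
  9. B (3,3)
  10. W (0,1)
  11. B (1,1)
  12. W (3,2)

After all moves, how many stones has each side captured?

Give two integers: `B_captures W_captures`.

Move 1: B@(2,0) -> caps B=0 W=0
Move 2: W@(2,1) -> caps B=0 W=0
Move 3: B@(2,2) -> caps B=0 W=0
Move 4: W@(0,0) -> caps B=0 W=0
Move 5: B@(3,1) -> caps B=0 W=0
Move 6: W@(1,0) -> caps B=0 W=0
Move 7: B@(3,0) -> caps B=0 W=0
Move 8: W@(0,3) -> caps B=0 W=0
Move 9: B@(3,3) -> caps B=0 W=0
Move 10: W@(0,1) -> caps B=0 W=0
Move 11: B@(1,1) -> caps B=1 W=0
Move 12: W@(3,2) -> caps B=1 W=0

Answer: 1 0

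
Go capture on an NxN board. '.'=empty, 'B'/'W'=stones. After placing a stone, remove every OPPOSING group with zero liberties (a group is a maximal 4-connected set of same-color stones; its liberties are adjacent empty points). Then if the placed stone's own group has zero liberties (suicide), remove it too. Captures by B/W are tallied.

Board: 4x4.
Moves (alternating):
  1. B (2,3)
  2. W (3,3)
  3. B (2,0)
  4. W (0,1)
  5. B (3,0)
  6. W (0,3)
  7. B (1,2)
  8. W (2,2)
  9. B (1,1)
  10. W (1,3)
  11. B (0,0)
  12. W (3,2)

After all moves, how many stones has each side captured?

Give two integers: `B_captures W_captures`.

Move 1: B@(2,3) -> caps B=0 W=0
Move 2: W@(3,3) -> caps B=0 W=0
Move 3: B@(2,0) -> caps B=0 W=0
Move 4: W@(0,1) -> caps B=0 W=0
Move 5: B@(3,0) -> caps B=0 W=0
Move 6: W@(0,3) -> caps B=0 W=0
Move 7: B@(1,2) -> caps B=0 W=0
Move 8: W@(2,2) -> caps B=0 W=0
Move 9: B@(1,1) -> caps B=0 W=0
Move 10: W@(1,3) -> caps B=0 W=1
Move 11: B@(0,0) -> caps B=0 W=1
Move 12: W@(3,2) -> caps B=0 W=1

Answer: 0 1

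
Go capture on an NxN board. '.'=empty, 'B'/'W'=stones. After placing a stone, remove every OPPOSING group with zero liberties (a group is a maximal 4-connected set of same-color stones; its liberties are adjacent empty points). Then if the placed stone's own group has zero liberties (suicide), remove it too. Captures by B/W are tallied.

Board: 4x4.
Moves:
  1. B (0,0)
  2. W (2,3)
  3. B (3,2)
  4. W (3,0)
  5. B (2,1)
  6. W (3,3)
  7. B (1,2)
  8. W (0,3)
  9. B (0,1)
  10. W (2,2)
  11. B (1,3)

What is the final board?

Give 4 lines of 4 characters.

Answer: BB.W
..BB
.B..
W.B.

Derivation:
Move 1: B@(0,0) -> caps B=0 W=0
Move 2: W@(2,3) -> caps B=0 W=0
Move 3: B@(3,2) -> caps B=0 W=0
Move 4: W@(3,0) -> caps B=0 W=0
Move 5: B@(2,1) -> caps B=0 W=0
Move 6: W@(3,3) -> caps B=0 W=0
Move 7: B@(1,2) -> caps B=0 W=0
Move 8: W@(0,3) -> caps B=0 W=0
Move 9: B@(0,1) -> caps B=0 W=0
Move 10: W@(2,2) -> caps B=0 W=0
Move 11: B@(1,3) -> caps B=3 W=0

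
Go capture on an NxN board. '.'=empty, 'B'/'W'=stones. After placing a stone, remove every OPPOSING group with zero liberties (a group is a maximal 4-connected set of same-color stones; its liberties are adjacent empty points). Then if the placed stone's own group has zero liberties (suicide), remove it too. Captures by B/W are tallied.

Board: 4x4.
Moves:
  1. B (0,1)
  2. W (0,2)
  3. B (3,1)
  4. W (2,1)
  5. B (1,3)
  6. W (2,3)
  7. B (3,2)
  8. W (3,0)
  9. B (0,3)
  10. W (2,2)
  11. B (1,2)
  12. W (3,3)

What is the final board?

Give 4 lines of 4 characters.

Answer: .B.B
..BB
.WWW
W..W

Derivation:
Move 1: B@(0,1) -> caps B=0 W=0
Move 2: W@(0,2) -> caps B=0 W=0
Move 3: B@(3,1) -> caps B=0 W=0
Move 4: W@(2,1) -> caps B=0 W=0
Move 5: B@(1,3) -> caps B=0 W=0
Move 6: W@(2,3) -> caps B=0 W=0
Move 7: B@(3,2) -> caps B=0 W=0
Move 8: W@(3,0) -> caps B=0 W=0
Move 9: B@(0,3) -> caps B=0 W=0
Move 10: W@(2,2) -> caps B=0 W=0
Move 11: B@(1,2) -> caps B=1 W=0
Move 12: W@(3,3) -> caps B=1 W=2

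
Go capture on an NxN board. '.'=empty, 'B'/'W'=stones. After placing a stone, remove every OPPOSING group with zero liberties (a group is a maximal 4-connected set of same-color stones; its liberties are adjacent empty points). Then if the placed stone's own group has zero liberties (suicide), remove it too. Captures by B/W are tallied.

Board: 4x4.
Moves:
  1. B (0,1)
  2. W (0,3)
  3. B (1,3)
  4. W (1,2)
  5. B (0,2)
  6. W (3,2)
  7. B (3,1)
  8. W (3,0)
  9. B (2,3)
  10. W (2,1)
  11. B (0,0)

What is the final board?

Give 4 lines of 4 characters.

Answer: BBB.
..WB
.W.B
W.W.

Derivation:
Move 1: B@(0,1) -> caps B=0 W=0
Move 2: W@(0,3) -> caps B=0 W=0
Move 3: B@(1,3) -> caps B=0 W=0
Move 4: W@(1,2) -> caps B=0 W=0
Move 5: B@(0,2) -> caps B=1 W=0
Move 6: W@(3,2) -> caps B=1 W=0
Move 7: B@(3,1) -> caps B=1 W=0
Move 8: W@(3,0) -> caps B=1 W=0
Move 9: B@(2,3) -> caps B=1 W=0
Move 10: W@(2,1) -> caps B=1 W=1
Move 11: B@(0,0) -> caps B=1 W=1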